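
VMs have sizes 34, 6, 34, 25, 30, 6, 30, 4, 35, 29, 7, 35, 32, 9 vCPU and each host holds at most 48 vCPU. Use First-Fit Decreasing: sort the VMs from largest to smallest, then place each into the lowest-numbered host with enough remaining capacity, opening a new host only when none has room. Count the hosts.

9

Sorted descending: 35, 35, 34, 34, 32, 30, 30, 29, 25, 9, 7, 6, 6, 4.
35 vCPU → host 1 (remaining 13 vCPU)
35 vCPU → host 2 (remaining 13 vCPU)
34 vCPU → host 3 (remaining 14 vCPU)
34 vCPU → host 4 (remaining 14 vCPU)
32 vCPU → host 5 (remaining 16 vCPU)
30 vCPU → host 6 (remaining 18 vCPU)
30 vCPU → host 7 (remaining 18 vCPU)
29 vCPU → host 8 (remaining 19 vCPU)
25 vCPU → host 9 (remaining 23 vCPU)
9 vCPU → host 1 (remaining 4 vCPU)
7 vCPU → host 2 (remaining 6 vCPU)
6 vCPU → host 2 (remaining 0 vCPU)
6 vCPU → host 3 (remaining 8 vCPU)
4 vCPU → host 1 (remaining 0 vCPU)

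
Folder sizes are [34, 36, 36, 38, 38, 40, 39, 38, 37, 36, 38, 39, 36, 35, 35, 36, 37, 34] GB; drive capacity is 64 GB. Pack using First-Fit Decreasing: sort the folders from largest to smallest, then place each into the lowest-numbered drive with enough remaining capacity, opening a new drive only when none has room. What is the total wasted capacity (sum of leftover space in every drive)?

490

Sorted descending: 40, 39, 39, 38, 38, 38, 38, 37, 37, 36, 36, 36, 36, 36, 35, 35, 34, 34.
40 GB → drive 1 (remaining 24 GB)
39 GB → drive 2 (remaining 25 GB)
39 GB → drive 3 (remaining 25 GB)
38 GB → drive 4 (remaining 26 GB)
38 GB → drive 5 (remaining 26 GB)
38 GB → drive 6 (remaining 26 GB)
38 GB → drive 7 (remaining 26 GB)
37 GB → drive 8 (remaining 27 GB)
37 GB → drive 9 (remaining 27 GB)
36 GB → drive 10 (remaining 28 GB)
36 GB → drive 11 (remaining 28 GB)
36 GB → drive 12 (remaining 28 GB)
36 GB → drive 13 (remaining 28 GB)
36 GB → drive 14 (remaining 28 GB)
35 GB → drive 15 (remaining 29 GB)
35 GB → drive 16 (remaining 29 GB)
34 GB → drive 17 (remaining 30 GB)
34 GB → drive 18 (remaining 30 GB)
18 drives × 64 GB = 1152 GB; used 662 GB; unused 490 GB.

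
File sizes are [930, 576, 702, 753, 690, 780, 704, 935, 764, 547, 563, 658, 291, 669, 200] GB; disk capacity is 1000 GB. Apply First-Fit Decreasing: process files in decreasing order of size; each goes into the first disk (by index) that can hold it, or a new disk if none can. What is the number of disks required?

Sorted descending: 935, 930, 780, 764, 753, 704, 702, 690, 669, 658, 576, 563, 547, 291, 200.
disk 1: place 935 GB, 65 GB left
disk 2: place 930 GB, 70 GB left
disk 3: place 780 GB, 220 GB left
disk 4: place 764 GB, 236 GB left
disk 5: place 753 GB, 247 GB left
disk 6: place 704 GB, 296 GB left
disk 7: place 702 GB, 298 GB left
disk 8: place 690 GB, 310 GB left
disk 9: place 669 GB, 331 GB left
disk 10: place 658 GB, 342 GB left
disk 11: place 576 GB, 424 GB left
disk 12: place 563 GB, 437 GB left
disk 13: place 547 GB, 453 GB left
disk 6: place 291 GB, 5 GB left
disk 3: place 200 GB, 20 GB left

13 disks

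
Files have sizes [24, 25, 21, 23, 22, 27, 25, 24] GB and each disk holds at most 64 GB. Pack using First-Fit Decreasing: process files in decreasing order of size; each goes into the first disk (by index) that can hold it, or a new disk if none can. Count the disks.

4

Sorted descending: 27, 25, 25, 24, 24, 23, 22, 21.
Put 27 GB in disk 1; 37 GB remain.
Put 25 GB in disk 1; 12 GB remain.
Put 25 GB in disk 2; 39 GB remain.
Put 24 GB in disk 2; 15 GB remain.
Put 24 GB in disk 3; 40 GB remain.
Put 23 GB in disk 3; 17 GB remain.
Put 22 GB in disk 4; 42 GB remain.
Put 21 GB in disk 4; 21 GB remain.
Final disks: [27,25] [25,24] [24,23] [22,21].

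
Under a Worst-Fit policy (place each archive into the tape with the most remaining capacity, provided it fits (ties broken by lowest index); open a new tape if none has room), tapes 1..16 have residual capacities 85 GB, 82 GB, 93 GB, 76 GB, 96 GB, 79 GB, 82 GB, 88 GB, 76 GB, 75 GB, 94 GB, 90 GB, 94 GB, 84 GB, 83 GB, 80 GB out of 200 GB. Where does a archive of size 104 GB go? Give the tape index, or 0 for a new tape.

0

No tape has ≥ 104 GB free, so a new tape is opened.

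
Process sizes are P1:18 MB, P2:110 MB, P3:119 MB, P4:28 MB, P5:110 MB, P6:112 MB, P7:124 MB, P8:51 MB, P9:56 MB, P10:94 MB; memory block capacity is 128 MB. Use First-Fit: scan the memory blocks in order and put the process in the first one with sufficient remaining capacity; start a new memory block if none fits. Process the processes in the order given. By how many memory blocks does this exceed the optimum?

First-Fit: [18,110] [119] [28,51] [110] [112] [124] [56] [94] → 8 memory blocks.
Total size 822 MB; any packing needs at least ⌈822/128⌉ = 7 memory blocks.
An optimal packing achieves that bound: [124] [119] [112] [110,18] [110] [94,28] [56,51] → 7 memory blocks.
Excess: 8 − 7 = 1.

1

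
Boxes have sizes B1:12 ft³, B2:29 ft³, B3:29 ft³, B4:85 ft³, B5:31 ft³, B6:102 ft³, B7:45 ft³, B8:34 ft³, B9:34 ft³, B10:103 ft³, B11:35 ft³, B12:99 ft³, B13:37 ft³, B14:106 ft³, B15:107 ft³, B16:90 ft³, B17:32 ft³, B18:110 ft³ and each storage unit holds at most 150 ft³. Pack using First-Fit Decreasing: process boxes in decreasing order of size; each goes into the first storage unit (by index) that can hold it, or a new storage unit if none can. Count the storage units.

Sorted descending: 110, 107, 106, 103, 102, 99, 90, 85, 45, 37, 35, 34, 34, 32, 31, 29, 29, 12.
storage unit 1: place 110 ft³, 40 ft³ left
storage unit 2: place 107 ft³, 43 ft³ left
storage unit 3: place 106 ft³, 44 ft³ left
storage unit 4: place 103 ft³, 47 ft³ left
storage unit 5: place 102 ft³, 48 ft³ left
storage unit 6: place 99 ft³, 51 ft³ left
storage unit 7: place 90 ft³, 60 ft³ left
storage unit 8: place 85 ft³, 65 ft³ left
storage unit 4: place 45 ft³, 2 ft³ left
storage unit 1: place 37 ft³, 3 ft³ left
storage unit 2: place 35 ft³, 8 ft³ left
storage unit 3: place 34 ft³, 10 ft³ left
storage unit 5: place 34 ft³, 14 ft³ left
storage unit 6: place 32 ft³, 19 ft³ left
storage unit 7: place 31 ft³, 29 ft³ left
storage unit 7: place 29 ft³, 0 ft³ left
storage unit 8: place 29 ft³, 36 ft³ left
storage unit 5: place 12 ft³, 2 ft³ left
Final storage units: [110,37] [107,35] [106,34] [103,45] [102,34,12] [99,32] [90,31,29] [85,29].

8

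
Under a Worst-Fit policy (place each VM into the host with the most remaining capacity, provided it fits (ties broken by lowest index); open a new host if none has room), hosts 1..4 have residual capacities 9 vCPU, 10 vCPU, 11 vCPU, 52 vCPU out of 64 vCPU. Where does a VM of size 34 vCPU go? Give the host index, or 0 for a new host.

Hosts with room: host 4 (52 vCPU).
Most room is host 4 with 52 vCPU free.

4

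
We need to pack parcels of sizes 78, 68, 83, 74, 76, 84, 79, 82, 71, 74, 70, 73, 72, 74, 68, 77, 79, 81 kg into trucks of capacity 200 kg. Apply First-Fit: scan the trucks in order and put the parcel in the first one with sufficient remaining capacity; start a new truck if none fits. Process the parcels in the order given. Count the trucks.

9

truck 1: place 78 kg, 122 kg left
truck 1: place 68 kg, 54 kg left
truck 2: place 83 kg, 117 kg left
truck 2: place 74 kg, 43 kg left
truck 3: place 76 kg, 124 kg left
truck 3: place 84 kg, 40 kg left
truck 4: place 79 kg, 121 kg left
truck 4: place 82 kg, 39 kg left
truck 5: place 71 kg, 129 kg left
truck 5: place 74 kg, 55 kg left
truck 6: place 70 kg, 130 kg left
truck 6: place 73 kg, 57 kg left
truck 7: place 72 kg, 128 kg left
truck 7: place 74 kg, 54 kg left
truck 8: place 68 kg, 132 kg left
truck 8: place 77 kg, 55 kg left
truck 9: place 79 kg, 121 kg left
truck 9: place 81 kg, 40 kg left
Final trucks: [78,68] [83,74] [76,84] [79,82] [71,74] [70,73] [72,74] [68,77] [79,81].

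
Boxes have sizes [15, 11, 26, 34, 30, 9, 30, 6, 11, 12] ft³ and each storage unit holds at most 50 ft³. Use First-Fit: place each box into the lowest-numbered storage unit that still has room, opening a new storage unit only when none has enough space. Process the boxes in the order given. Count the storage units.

5 storage units

storage unit 1: place 15 ft³, 35 ft³ left
storage unit 1: place 11 ft³, 24 ft³ left
storage unit 2: place 26 ft³, 24 ft³ left
storage unit 3: place 34 ft³, 16 ft³ left
storage unit 4: place 30 ft³, 20 ft³ left
storage unit 1: place 9 ft³, 15 ft³ left
storage unit 5: place 30 ft³, 20 ft³ left
storage unit 1: place 6 ft³, 9 ft³ left
storage unit 2: place 11 ft³, 13 ft³ left
storage unit 2: place 12 ft³, 1 ft³ left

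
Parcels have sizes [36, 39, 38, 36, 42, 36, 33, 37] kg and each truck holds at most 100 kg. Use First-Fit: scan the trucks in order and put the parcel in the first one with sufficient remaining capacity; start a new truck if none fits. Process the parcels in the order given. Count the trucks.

4

truck 1: place 36 kg, 64 kg left
truck 1: place 39 kg, 25 kg left
truck 2: place 38 kg, 62 kg left
truck 2: place 36 kg, 26 kg left
truck 3: place 42 kg, 58 kg left
truck 3: place 36 kg, 22 kg left
truck 4: place 33 kg, 67 kg left
truck 4: place 37 kg, 30 kg left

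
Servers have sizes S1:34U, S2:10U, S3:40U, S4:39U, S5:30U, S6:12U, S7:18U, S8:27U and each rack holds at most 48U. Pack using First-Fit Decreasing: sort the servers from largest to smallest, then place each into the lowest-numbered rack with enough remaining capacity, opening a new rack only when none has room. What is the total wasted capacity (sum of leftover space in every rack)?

Sorted descending: 40, 39, 34, 30, 27, 18, 12, 10.
40U → rack 1 (remaining 8U)
39U → rack 2 (remaining 9U)
34U → rack 3 (remaining 14U)
30U → rack 4 (remaining 18U)
27U → rack 5 (remaining 21U)
18U → rack 4 (remaining 0U)
12U → rack 3 (remaining 2U)
10U → rack 5 (remaining 11U)
5 racks × 48U = 240U; used 210U; unused 30U.

30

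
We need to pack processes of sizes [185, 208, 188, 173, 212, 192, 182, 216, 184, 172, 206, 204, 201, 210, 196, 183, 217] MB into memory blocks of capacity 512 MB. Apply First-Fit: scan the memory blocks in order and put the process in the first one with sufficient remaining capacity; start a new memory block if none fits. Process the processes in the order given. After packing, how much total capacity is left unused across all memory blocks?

Put 185 MB in memory block 1; 327 MB remain.
Put 208 MB in memory block 1; 119 MB remain.
Put 188 MB in memory block 2; 324 MB remain.
Put 173 MB in memory block 2; 151 MB remain.
Put 212 MB in memory block 3; 300 MB remain.
Put 192 MB in memory block 3; 108 MB remain.
Put 182 MB in memory block 4; 330 MB remain.
Put 216 MB in memory block 4; 114 MB remain.
Put 184 MB in memory block 5; 328 MB remain.
Put 172 MB in memory block 5; 156 MB remain.
Put 206 MB in memory block 6; 306 MB remain.
Put 204 MB in memory block 6; 102 MB remain.
Put 201 MB in memory block 7; 311 MB remain.
Put 210 MB in memory block 7; 101 MB remain.
Put 196 MB in memory block 8; 316 MB remain.
Put 183 MB in memory block 8; 133 MB remain.
Put 217 MB in memory block 9; 295 MB remain.
9 memory blocks × 512 MB = 4608 MB; used 3329 MB; unused 1279 MB.

1279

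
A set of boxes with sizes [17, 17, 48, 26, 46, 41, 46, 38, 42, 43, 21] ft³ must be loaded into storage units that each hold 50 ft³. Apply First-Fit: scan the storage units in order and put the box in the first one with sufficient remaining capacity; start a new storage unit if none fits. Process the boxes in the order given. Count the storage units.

storage unit 1: place 17 ft³, 33 ft³ left
storage unit 1: place 17 ft³, 16 ft³ left
storage unit 2: place 48 ft³, 2 ft³ left
storage unit 3: place 26 ft³, 24 ft³ left
storage unit 4: place 46 ft³, 4 ft³ left
storage unit 5: place 41 ft³, 9 ft³ left
storage unit 6: place 46 ft³, 4 ft³ left
storage unit 7: place 38 ft³, 12 ft³ left
storage unit 8: place 42 ft³, 8 ft³ left
storage unit 9: place 43 ft³, 7 ft³ left
storage unit 3: place 21 ft³, 3 ft³ left

9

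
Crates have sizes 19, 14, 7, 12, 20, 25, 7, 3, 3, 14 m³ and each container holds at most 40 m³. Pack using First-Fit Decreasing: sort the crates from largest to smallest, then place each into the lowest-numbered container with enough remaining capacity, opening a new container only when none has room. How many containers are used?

Sorted descending: 25, 20, 19, 14, 14, 12, 7, 7, 3, 3.
Put 25 m³ in container 1; 15 m³ remain.
Put 20 m³ in container 2; 20 m³ remain.
Put 19 m³ in container 2; 1 m³ remain.
Put 14 m³ in container 1; 1 m³ remain.
Put 14 m³ in container 3; 26 m³ remain.
Put 12 m³ in container 3; 14 m³ remain.
Put 7 m³ in container 3; 7 m³ remain.
Put 7 m³ in container 3; 0 m³ remain.
Put 3 m³ in container 4; 37 m³ remain.
Put 3 m³ in container 4; 34 m³ remain.

4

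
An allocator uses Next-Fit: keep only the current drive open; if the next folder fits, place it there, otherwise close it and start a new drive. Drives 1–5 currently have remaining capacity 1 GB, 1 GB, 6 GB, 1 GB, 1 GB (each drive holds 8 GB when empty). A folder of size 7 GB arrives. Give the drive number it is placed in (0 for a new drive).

0

Next-Fit only looks at drive 5, which has 1 GB free.
7 GB does not fit, so a new drive is opened.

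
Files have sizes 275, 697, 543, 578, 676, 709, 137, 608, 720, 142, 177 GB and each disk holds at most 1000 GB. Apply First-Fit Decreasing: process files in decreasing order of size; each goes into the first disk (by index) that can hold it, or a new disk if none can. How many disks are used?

7 disks

Sorted descending: 720, 709, 697, 676, 608, 578, 543, 275, 177, 142, 137.
720 GB → disk 1 (remaining 280 GB)
709 GB → disk 2 (remaining 291 GB)
697 GB → disk 3 (remaining 303 GB)
676 GB → disk 4 (remaining 324 GB)
608 GB → disk 5 (remaining 392 GB)
578 GB → disk 6 (remaining 422 GB)
543 GB → disk 7 (remaining 457 GB)
275 GB → disk 1 (remaining 5 GB)
177 GB → disk 2 (remaining 114 GB)
142 GB → disk 3 (remaining 161 GB)
137 GB → disk 3 (remaining 24 GB)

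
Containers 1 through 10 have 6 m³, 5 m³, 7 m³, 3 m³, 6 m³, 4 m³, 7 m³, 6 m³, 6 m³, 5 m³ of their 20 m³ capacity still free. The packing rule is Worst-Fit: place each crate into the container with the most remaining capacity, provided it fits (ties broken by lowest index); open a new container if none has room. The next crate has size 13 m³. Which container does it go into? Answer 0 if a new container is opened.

0

No container has ≥ 13 m³ free, so a new container is opened.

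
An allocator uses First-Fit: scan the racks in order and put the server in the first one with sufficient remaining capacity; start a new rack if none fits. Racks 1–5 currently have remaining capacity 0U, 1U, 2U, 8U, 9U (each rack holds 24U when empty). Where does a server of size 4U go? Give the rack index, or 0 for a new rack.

4

Racks with room: rack 4 (8U), rack 5 (9U).
The first with room is rack 4.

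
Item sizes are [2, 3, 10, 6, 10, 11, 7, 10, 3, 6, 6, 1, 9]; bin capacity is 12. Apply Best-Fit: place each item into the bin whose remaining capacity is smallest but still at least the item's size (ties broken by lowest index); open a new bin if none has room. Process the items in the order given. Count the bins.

bin 1: place 2, 10 left
bin 1: place 3, 7 left
bin 2: place 10, 2 left
bin 1: place 6, 1 left
bin 3: place 10, 2 left
bin 4: place 11, 1 left
bin 5: place 7, 5 left
bin 6: place 10, 2 left
bin 5: place 3, 2 left
bin 7: place 6, 6 left
bin 7: place 6, 0 left
bin 1: place 1, 0 left
bin 8: place 9, 3 left

8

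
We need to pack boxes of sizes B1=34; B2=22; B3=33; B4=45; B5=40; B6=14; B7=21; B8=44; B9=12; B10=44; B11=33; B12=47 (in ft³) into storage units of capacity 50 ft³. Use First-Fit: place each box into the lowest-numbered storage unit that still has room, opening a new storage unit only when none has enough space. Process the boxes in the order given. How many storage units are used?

9

B1 (34 ft³) → storage unit 1 (remaining 16 ft³)
B2 (22 ft³) → storage unit 2 (remaining 28 ft³)
B3 (33 ft³) → storage unit 3 (remaining 17 ft³)
B4 (45 ft³) → storage unit 4 (remaining 5 ft³)
B5 (40 ft³) → storage unit 5 (remaining 10 ft³)
B6 (14 ft³) → storage unit 1 (remaining 2 ft³)
B7 (21 ft³) → storage unit 2 (remaining 7 ft³)
B8 (44 ft³) → storage unit 6 (remaining 6 ft³)
B9 (12 ft³) → storage unit 3 (remaining 5 ft³)
B10 (44 ft³) → storage unit 7 (remaining 6 ft³)
B11 (33 ft³) → storage unit 8 (remaining 17 ft³)
B12 (47 ft³) → storage unit 9 (remaining 3 ft³)
Final storage units: [34,14] [22,21] [33,12] [45] [40] [44] [44] [33] [47].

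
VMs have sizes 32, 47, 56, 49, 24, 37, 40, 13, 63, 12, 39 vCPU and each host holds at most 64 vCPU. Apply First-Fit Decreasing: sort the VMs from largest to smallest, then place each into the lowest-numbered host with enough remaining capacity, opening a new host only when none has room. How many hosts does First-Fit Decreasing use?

Sorted descending: 63, 56, 49, 47, 40, 39, 37, 32, 24, 13, 12.
host 1: place 63 vCPU, 1 vCPU left
host 2: place 56 vCPU, 8 vCPU left
host 3: place 49 vCPU, 15 vCPU left
host 4: place 47 vCPU, 17 vCPU left
host 5: place 40 vCPU, 24 vCPU left
host 6: place 39 vCPU, 25 vCPU left
host 7: place 37 vCPU, 27 vCPU left
host 8: place 32 vCPU, 32 vCPU left
host 5: place 24 vCPU, 0 vCPU left
host 3: place 13 vCPU, 2 vCPU left
host 4: place 12 vCPU, 5 vCPU left

8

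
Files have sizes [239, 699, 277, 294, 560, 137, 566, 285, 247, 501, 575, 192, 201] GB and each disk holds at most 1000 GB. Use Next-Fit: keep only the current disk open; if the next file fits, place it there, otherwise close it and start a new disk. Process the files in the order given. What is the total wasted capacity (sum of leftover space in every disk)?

1227

Put 239 GB in disk 1; 761 GB remain.
Put 699 GB in disk 1; 62 GB remain.
Put 277 GB in disk 2; 723 GB remain.
Put 294 GB in disk 2; 429 GB remain.
Put 560 GB in disk 3; 440 GB remain.
Put 137 GB in disk 3; 303 GB remain.
Put 566 GB in disk 4; 434 GB remain.
Put 285 GB in disk 4; 149 GB remain.
Put 247 GB in disk 5; 753 GB remain.
Put 501 GB in disk 5; 252 GB remain.
Put 575 GB in disk 6; 425 GB remain.
Put 192 GB in disk 6; 233 GB remain.
Put 201 GB in disk 6; 32 GB remain.
6 disks × 1000 GB = 6000 GB; used 4773 GB; unused 1227 GB.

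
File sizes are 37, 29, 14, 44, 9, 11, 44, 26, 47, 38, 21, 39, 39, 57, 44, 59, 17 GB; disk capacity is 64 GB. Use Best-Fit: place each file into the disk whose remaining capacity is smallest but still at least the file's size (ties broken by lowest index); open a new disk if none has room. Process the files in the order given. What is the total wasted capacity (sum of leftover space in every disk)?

129

37 GB → disk 1 (remaining 27 GB)
29 GB → disk 2 (remaining 35 GB)
14 GB → disk 1 (remaining 13 GB)
44 GB → disk 3 (remaining 20 GB)
9 GB → disk 1 (remaining 4 GB)
11 GB → disk 3 (remaining 9 GB)
44 GB → disk 4 (remaining 20 GB)
26 GB → disk 2 (remaining 9 GB)
47 GB → disk 5 (remaining 17 GB)
38 GB → disk 6 (remaining 26 GB)
21 GB → disk 6 (remaining 5 GB)
39 GB → disk 7 (remaining 25 GB)
39 GB → disk 8 (remaining 25 GB)
57 GB → disk 9 (remaining 7 GB)
44 GB → disk 10 (remaining 20 GB)
59 GB → disk 11 (remaining 5 GB)
17 GB → disk 5 (remaining 0 GB)
11 disks × 64 GB = 704 GB; used 575 GB; unused 129 GB.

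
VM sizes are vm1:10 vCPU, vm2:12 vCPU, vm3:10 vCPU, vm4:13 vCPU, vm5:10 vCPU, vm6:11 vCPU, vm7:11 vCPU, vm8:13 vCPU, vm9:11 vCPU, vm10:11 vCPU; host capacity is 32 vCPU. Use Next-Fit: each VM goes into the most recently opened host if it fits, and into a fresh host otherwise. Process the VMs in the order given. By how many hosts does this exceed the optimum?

Next-Fit: [10,12,10] [13,10] [11,11] [13,11] [11] → 5 hosts.
Total size 112 vCPU; any packing needs at least ⌈112/32⌉ = 4 hosts.
An optimal packing achieves that bound: [13,13] [12,11] [11,11,10] [11,10,10] → 4 hosts.
Excess: 5 − 4 = 1.

1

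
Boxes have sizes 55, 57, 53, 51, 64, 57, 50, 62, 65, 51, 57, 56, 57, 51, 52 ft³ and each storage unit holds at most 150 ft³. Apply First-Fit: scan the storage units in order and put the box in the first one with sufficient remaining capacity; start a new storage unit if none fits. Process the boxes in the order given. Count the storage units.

8

Put 55 ft³ in storage unit 1; 95 ft³ remain.
Put 57 ft³ in storage unit 1; 38 ft³ remain.
Put 53 ft³ in storage unit 2; 97 ft³ remain.
Put 51 ft³ in storage unit 2; 46 ft³ remain.
Put 64 ft³ in storage unit 3; 86 ft³ remain.
Put 57 ft³ in storage unit 3; 29 ft³ remain.
Put 50 ft³ in storage unit 4; 100 ft³ remain.
Put 62 ft³ in storage unit 4; 38 ft³ remain.
Put 65 ft³ in storage unit 5; 85 ft³ remain.
Put 51 ft³ in storage unit 5; 34 ft³ remain.
Put 57 ft³ in storage unit 6; 93 ft³ remain.
Put 56 ft³ in storage unit 6; 37 ft³ remain.
Put 57 ft³ in storage unit 7; 93 ft³ remain.
Put 51 ft³ in storage unit 7; 42 ft³ remain.
Put 52 ft³ in storage unit 8; 98 ft³ remain.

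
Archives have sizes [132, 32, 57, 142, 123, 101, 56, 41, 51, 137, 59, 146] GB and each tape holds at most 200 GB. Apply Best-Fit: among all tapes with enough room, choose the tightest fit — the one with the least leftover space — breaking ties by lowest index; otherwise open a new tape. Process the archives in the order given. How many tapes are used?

6 tapes

tape 1: place 132 GB, 68 GB left
tape 1: place 32 GB, 36 GB left
tape 2: place 57 GB, 143 GB left
tape 2: place 142 GB, 1 GB left
tape 3: place 123 GB, 77 GB left
tape 4: place 101 GB, 99 GB left
tape 3: place 56 GB, 21 GB left
tape 4: place 41 GB, 58 GB left
tape 4: place 51 GB, 7 GB left
tape 5: place 137 GB, 63 GB left
tape 5: place 59 GB, 4 GB left
tape 6: place 146 GB, 54 GB left
Final tapes: [132,32] [57,142] [123,56] [101,41,51] [137,59] [146].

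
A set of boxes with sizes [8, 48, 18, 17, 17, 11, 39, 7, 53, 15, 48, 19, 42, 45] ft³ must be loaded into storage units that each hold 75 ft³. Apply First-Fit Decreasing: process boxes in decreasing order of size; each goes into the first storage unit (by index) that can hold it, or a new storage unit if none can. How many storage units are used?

6

Sorted descending: 53, 48, 48, 45, 42, 39, 19, 18, 17, 17, 15, 11, 8, 7.
53 ft³ → storage unit 1 (remaining 22 ft³)
48 ft³ → storage unit 2 (remaining 27 ft³)
48 ft³ → storage unit 3 (remaining 27 ft³)
45 ft³ → storage unit 4 (remaining 30 ft³)
42 ft³ → storage unit 5 (remaining 33 ft³)
39 ft³ → storage unit 6 (remaining 36 ft³)
19 ft³ → storage unit 1 (remaining 3 ft³)
18 ft³ → storage unit 2 (remaining 9 ft³)
17 ft³ → storage unit 3 (remaining 10 ft³)
17 ft³ → storage unit 4 (remaining 13 ft³)
15 ft³ → storage unit 5 (remaining 18 ft³)
11 ft³ → storage unit 4 (remaining 2 ft³)
8 ft³ → storage unit 2 (remaining 1 ft³)
7 ft³ → storage unit 3 (remaining 3 ft³)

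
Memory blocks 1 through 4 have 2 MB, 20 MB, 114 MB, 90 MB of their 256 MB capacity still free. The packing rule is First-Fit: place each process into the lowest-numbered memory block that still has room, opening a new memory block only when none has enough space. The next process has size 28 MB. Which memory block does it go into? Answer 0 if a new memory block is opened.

3

Memory blocks with room: memory block 3 (114 MB), memory block 4 (90 MB).
The first with room is memory block 3.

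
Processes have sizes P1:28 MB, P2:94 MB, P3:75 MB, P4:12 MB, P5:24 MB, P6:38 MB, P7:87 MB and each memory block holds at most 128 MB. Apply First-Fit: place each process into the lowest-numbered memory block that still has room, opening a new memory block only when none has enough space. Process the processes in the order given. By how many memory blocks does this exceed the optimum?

0

First-Fit: [28,94] [75,12,24] [38,87] → 3 memory blocks.
Total size 358 MB; any packing needs at least ⌈358/128⌉ = 3 memory blocks.
So 3 is already optimal.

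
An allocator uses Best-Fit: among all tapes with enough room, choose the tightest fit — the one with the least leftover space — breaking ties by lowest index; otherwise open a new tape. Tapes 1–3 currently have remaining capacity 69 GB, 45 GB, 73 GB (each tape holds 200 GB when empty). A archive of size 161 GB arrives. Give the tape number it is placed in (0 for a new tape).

No tape has ≥ 161 GB free, so a new tape is opened.

0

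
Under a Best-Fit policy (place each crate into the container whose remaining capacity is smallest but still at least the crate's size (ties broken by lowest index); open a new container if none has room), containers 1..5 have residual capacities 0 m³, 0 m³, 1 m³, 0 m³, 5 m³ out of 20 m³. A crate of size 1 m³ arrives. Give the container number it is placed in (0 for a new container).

Containers with room: container 3 (1 m³), container 5 (5 m³).
Tightest fit is container 3 with 1 m³ free.

3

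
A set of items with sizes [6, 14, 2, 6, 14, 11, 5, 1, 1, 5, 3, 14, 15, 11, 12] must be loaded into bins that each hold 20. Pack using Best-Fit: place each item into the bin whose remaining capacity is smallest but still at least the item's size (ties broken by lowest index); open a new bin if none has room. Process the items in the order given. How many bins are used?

7 bins

6 → bin 1 (remaining 14)
14 → bin 1 (remaining 0)
2 → bin 2 (remaining 18)
6 → bin 2 (remaining 12)
14 → bin 3 (remaining 6)
11 → bin 2 (remaining 1)
5 → bin 3 (remaining 1)
1 → bin 2 (remaining 0)
1 → bin 3 (remaining 0)
5 → bin 4 (remaining 15)
3 → bin 4 (remaining 12)
14 → bin 5 (remaining 6)
15 → bin 6 (remaining 5)
11 → bin 4 (remaining 1)
12 → bin 7 (remaining 8)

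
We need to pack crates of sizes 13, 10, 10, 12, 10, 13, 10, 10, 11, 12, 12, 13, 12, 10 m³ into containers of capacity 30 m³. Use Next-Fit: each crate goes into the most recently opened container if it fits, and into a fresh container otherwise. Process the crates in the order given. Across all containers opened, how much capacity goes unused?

52

Put 13 m³ in container 1; 17 m³ remain.
Put 10 m³ in container 1; 7 m³ remain.
Put 10 m³ in container 2; 20 m³ remain.
Put 12 m³ in container 2; 8 m³ remain.
Put 10 m³ in container 3; 20 m³ remain.
Put 13 m³ in container 3; 7 m³ remain.
Put 10 m³ in container 4; 20 m³ remain.
Put 10 m³ in container 4; 10 m³ remain.
Put 11 m³ in container 5; 19 m³ remain.
Put 12 m³ in container 5; 7 m³ remain.
Put 12 m³ in container 6; 18 m³ remain.
Put 13 m³ in container 6; 5 m³ remain.
Put 12 m³ in container 7; 18 m³ remain.
Put 10 m³ in container 7; 8 m³ remain.
7 containers × 30 m³ = 210 m³; used 158 m³; unused 52 m³.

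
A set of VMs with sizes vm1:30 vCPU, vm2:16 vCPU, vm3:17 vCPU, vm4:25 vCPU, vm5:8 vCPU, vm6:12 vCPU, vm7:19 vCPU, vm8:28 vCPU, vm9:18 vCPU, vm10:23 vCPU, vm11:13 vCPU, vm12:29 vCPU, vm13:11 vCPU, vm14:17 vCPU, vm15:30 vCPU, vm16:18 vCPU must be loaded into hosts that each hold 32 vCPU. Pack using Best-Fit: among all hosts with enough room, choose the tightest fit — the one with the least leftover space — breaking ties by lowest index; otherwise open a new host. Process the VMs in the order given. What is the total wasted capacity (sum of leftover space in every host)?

host 1: place vm1 (30 vCPU), 2 vCPU left
host 2: place vm2 (16 vCPU), 16 vCPU left
host 3: place vm3 (17 vCPU), 15 vCPU left
host 4: place vm4 (25 vCPU), 7 vCPU left
host 3: place vm5 (8 vCPU), 7 vCPU left
host 2: place vm6 (12 vCPU), 4 vCPU left
host 5: place vm7 (19 vCPU), 13 vCPU left
host 6: place vm8 (28 vCPU), 4 vCPU left
host 7: place vm9 (18 vCPU), 14 vCPU left
host 8: place vm10 (23 vCPU), 9 vCPU left
host 5: place vm11 (13 vCPU), 0 vCPU left
host 9: place vm12 (29 vCPU), 3 vCPU left
host 7: place vm13 (11 vCPU), 3 vCPU left
host 10: place vm14 (17 vCPU), 15 vCPU left
host 11: place vm15 (30 vCPU), 2 vCPU left
host 12: place vm16 (18 vCPU), 14 vCPU left
12 hosts × 32 vCPU = 384 vCPU; used 314 vCPU; unused 70 vCPU.

70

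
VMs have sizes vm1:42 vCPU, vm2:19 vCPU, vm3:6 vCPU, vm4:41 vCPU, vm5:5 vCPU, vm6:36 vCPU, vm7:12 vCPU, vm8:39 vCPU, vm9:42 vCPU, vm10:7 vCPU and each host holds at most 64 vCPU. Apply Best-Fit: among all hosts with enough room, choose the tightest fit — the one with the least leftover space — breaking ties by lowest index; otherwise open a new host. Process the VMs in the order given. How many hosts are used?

5

Put vm1 (42 vCPU) in host 1; 22 vCPU remain.
Put vm2 (19 vCPU) in host 1; 3 vCPU remain.
Put vm3 (6 vCPU) in host 2; 58 vCPU remain.
Put vm4 (41 vCPU) in host 2; 17 vCPU remain.
Put vm5 (5 vCPU) in host 2; 12 vCPU remain.
Put vm6 (36 vCPU) in host 3; 28 vCPU remain.
Put vm7 (12 vCPU) in host 2; 0 vCPU remain.
Put vm8 (39 vCPU) in host 4; 25 vCPU remain.
Put vm9 (42 vCPU) in host 5; 22 vCPU remain.
Put vm10 (7 vCPU) in host 5; 15 vCPU remain.
Final hosts: [42,19] [6,41,5,12] [36] [39] [42,7].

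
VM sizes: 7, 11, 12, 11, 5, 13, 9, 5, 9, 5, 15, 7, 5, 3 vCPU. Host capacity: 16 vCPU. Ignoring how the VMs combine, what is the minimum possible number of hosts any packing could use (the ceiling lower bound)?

Total size = 7 + 11 + 12 + 11 + 5 + 13 + 9 + 5 + 9 + 5 + 15 + 7 + 5 + 3 = 117 vCPU.
⌈117 / 16⌉ = 8.

8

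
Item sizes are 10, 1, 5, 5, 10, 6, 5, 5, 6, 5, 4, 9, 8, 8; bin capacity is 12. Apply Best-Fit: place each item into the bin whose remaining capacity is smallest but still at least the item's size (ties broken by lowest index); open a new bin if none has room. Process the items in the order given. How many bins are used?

Put 10 in bin 1; 2 remain.
Put 1 in bin 1; 1 remain.
Put 5 in bin 2; 7 remain.
Put 5 in bin 2; 2 remain.
Put 10 in bin 3; 2 remain.
Put 6 in bin 4; 6 remain.
Put 5 in bin 4; 1 remain.
Put 5 in bin 5; 7 remain.
Put 6 in bin 5; 1 remain.
Put 5 in bin 6; 7 remain.
Put 4 in bin 6; 3 remain.
Put 9 in bin 7; 3 remain.
Put 8 in bin 8; 4 remain.
Put 8 in bin 9; 4 remain.

9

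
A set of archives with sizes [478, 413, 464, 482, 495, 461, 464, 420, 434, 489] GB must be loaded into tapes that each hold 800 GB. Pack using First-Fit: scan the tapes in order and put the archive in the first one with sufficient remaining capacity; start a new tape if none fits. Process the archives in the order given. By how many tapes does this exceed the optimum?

0

First-Fit: [478] [413] [464] [482] [495] [461] [464] [420] [434] [489] → 10 tapes.
10 archives exceed 400 GB (half the capacity), and no two of those can share a tape, so at least 10 tapes are needed.
So 10 is already optimal.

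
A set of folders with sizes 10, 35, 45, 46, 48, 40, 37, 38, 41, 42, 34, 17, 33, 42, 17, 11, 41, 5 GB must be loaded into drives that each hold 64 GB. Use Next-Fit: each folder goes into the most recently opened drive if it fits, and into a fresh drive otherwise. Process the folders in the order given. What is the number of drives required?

13

drive 1: place 10 GB, 54 GB left
drive 1: place 35 GB, 19 GB left
drive 2: place 45 GB, 19 GB left
drive 3: place 46 GB, 18 GB left
drive 4: place 48 GB, 16 GB left
drive 5: place 40 GB, 24 GB left
drive 6: place 37 GB, 27 GB left
drive 7: place 38 GB, 26 GB left
drive 8: place 41 GB, 23 GB left
drive 9: place 42 GB, 22 GB left
drive 10: place 34 GB, 30 GB left
drive 10: place 17 GB, 13 GB left
drive 11: place 33 GB, 31 GB left
drive 12: place 42 GB, 22 GB left
drive 12: place 17 GB, 5 GB left
drive 13: place 11 GB, 53 GB left
drive 13: place 41 GB, 12 GB left
drive 13: place 5 GB, 7 GB left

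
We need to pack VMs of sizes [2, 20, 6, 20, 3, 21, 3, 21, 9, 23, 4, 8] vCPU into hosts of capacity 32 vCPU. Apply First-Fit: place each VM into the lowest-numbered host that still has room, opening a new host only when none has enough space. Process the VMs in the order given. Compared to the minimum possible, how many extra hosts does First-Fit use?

First-Fit: [2,20,6,3] [20,3,9] [21,4] [21,8] [23] → 5 hosts.
Total size 140 vCPU; any packing needs at least ⌈140/32⌉ = 5 hosts.
So 5 is already optimal.

0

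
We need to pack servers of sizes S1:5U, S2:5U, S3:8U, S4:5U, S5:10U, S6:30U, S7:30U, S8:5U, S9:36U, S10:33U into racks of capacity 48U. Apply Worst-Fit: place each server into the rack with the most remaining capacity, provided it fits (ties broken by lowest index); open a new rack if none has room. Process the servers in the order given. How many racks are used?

5 racks

S1 (5U) → rack 1 (remaining 43U)
S2 (5U) → rack 1 (remaining 38U)
S3 (8U) → rack 1 (remaining 30U)
S4 (5U) → rack 1 (remaining 25U)
S5 (10U) → rack 1 (remaining 15U)
S6 (30U) → rack 2 (remaining 18U)
S7 (30U) → rack 3 (remaining 18U)
S8 (5U) → rack 2 (remaining 13U)
S9 (36U) → rack 4 (remaining 12U)
S10 (33U) → rack 5 (remaining 15U)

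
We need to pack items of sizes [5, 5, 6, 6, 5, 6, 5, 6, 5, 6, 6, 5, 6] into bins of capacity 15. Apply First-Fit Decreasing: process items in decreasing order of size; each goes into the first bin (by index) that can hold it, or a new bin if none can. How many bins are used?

6 bins

Sorted descending: 6, 6, 6, 6, 6, 6, 6, 5, 5, 5, 5, 5, 5.
Put 6 in bin 1; 9 remain.
Put 6 in bin 1; 3 remain.
Put 6 in bin 2; 9 remain.
Put 6 in bin 2; 3 remain.
Put 6 in bin 3; 9 remain.
Put 6 in bin 3; 3 remain.
Put 6 in bin 4; 9 remain.
Put 5 in bin 4; 4 remain.
Put 5 in bin 5; 10 remain.
Put 5 in bin 5; 5 remain.
Put 5 in bin 5; 0 remain.
Put 5 in bin 6; 10 remain.
Put 5 in bin 6; 5 remain.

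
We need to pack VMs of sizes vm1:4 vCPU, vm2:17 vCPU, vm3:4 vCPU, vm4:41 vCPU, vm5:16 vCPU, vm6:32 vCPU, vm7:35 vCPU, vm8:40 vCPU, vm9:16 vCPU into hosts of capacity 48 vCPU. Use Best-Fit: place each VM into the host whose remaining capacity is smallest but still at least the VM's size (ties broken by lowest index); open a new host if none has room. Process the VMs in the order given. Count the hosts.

5 hosts

vm1 (4 vCPU) → host 1 (remaining 44 vCPU)
vm2 (17 vCPU) → host 1 (remaining 27 vCPU)
vm3 (4 vCPU) → host 1 (remaining 23 vCPU)
vm4 (41 vCPU) → host 2 (remaining 7 vCPU)
vm5 (16 vCPU) → host 1 (remaining 7 vCPU)
vm6 (32 vCPU) → host 3 (remaining 16 vCPU)
vm7 (35 vCPU) → host 4 (remaining 13 vCPU)
vm8 (40 vCPU) → host 5 (remaining 8 vCPU)
vm9 (16 vCPU) → host 3 (remaining 0 vCPU)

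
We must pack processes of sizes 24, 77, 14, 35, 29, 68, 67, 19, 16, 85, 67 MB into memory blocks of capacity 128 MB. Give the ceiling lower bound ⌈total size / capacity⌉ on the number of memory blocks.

Total size = 24 + 77 + 14 + 35 + 29 + 68 + 67 + 19 + 16 + 85 + 67 = 501 MB.
⌈501 / 128⌉ = 4.

4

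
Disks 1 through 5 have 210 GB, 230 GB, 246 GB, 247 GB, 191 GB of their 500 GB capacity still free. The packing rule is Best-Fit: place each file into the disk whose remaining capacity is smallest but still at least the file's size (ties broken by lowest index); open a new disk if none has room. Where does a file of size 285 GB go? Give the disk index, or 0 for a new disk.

0

No disk has ≥ 285 GB free, so a new disk is opened.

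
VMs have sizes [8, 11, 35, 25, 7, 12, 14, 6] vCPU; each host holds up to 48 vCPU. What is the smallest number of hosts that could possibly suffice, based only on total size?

Total size = 8 + 11 + 35 + 25 + 7 + 12 + 14 + 6 = 118 vCPU.
⌈118 / 48⌉ = 3.

3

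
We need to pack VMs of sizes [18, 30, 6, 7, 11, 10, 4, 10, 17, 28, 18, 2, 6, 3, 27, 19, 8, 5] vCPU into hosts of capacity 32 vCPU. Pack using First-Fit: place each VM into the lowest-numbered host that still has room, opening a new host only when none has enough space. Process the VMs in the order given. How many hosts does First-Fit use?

Put 18 vCPU in host 1; 14 vCPU remain.
Put 30 vCPU in host 2; 2 vCPU remain.
Put 6 vCPU in host 1; 8 vCPU remain.
Put 7 vCPU in host 1; 1 vCPU remain.
Put 11 vCPU in host 3; 21 vCPU remain.
Put 10 vCPU in host 3; 11 vCPU remain.
Put 4 vCPU in host 3; 7 vCPU remain.
Put 10 vCPU in host 4; 22 vCPU remain.
Put 17 vCPU in host 4; 5 vCPU remain.
Put 28 vCPU in host 5; 4 vCPU remain.
Put 18 vCPU in host 6; 14 vCPU remain.
Put 2 vCPU in host 2; 0 vCPU remain.
Put 6 vCPU in host 3; 1 vCPU remain.
Put 3 vCPU in host 4; 2 vCPU remain.
Put 27 vCPU in host 7; 5 vCPU remain.
Put 19 vCPU in host 8; 13 vCPU remain.
Put 8 vCPU in host 6; 6 vCPU remain.
Put 5 vCPU in host 6; 1 vCPU remain.

8 hosts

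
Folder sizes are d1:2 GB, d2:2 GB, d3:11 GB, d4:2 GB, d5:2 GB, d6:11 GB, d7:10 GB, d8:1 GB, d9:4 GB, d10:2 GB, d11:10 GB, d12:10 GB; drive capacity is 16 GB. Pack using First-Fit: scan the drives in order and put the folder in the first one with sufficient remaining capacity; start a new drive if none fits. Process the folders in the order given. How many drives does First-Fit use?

Put d1 (2 GB) in drive 1; 14 GB remain.
Put d2 (2 GB) in drive 1; 12 GB remain.
Put d3 (11 GB) in drive 1; 1 GB remain.
Put d4 (2 GB) in drive 2; 14 GB remain.
Put d5 (2 GB) in drive 2; 12 GB remain.
Put d6 (11 GB) in drive 2; 1 GB remain.
Put d7 (10 GB) in drive 3; 6 GB remain.
Put d8 (1 GB) in drive 1; 0 GB remain.
Put d9 (4 GB) in drive 3; 2 GB remain.
Put d10 (2 GB) in drive 3; 0 GB remain.
Put d11 (10 GB) in drive 4; 6 GB remain.
Put d12 (10 GB) in drive 5; 6 GB remain.
Final drives: [2,2,11,1] [2,2,11] [10,4,2] [10] [10].

5 drives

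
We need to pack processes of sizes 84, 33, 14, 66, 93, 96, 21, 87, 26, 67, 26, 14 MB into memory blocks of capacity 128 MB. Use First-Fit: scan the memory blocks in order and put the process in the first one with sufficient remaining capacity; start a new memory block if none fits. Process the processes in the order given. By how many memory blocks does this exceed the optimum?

0

First-Fit: [84,33] [14,66,21,26] [93,26] [96,14] [87] [67] → 6 memory blocks.
6 processes exceed 64 MB (half the capacity), and no two of those can share a memory block, so at least 6 memory blocks are needed.
So 6 is already optimal.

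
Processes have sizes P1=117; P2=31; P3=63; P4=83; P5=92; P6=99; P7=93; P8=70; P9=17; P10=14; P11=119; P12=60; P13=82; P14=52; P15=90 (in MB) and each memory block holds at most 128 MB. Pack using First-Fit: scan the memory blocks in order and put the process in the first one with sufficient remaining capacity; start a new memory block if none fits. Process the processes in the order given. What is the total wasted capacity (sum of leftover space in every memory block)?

326

P1 (117 MB) → memory block 1 (remaining 11 MB)
P2 (31 MB) → memory block 2 (remaining 97 MB)
P3 (63 MB) → memory block 2 (remaining 34 MB)
P4 (83 MB) → memory block 3 (remaining 45 MB)
P5 (92 MB) → memory block 4 (remaining 36 MB)
P6 (99 MB) → memory block 5 (remaining 29 MB)
P7 (93 MB) → memory block 6 (remaining 35 MB)
P8 (70 MB) → memory block 7 (remaining 58 MB)
P9 (17 MB) → memory block 2 (remaining 17 MB)
P10 (14 MB) → memory block 2 (remaining 3 MB)
P11 (119 MB) → memory block 8 (remaining 9 MB)
P12 (60 MB) → memory block 9 (remaining 68 MB)
P13 (82 MB) → memory block 10 (remaining 46 MB)
P14 (52 MB) → memory block 7 (remaining 6 MB)
P15 (90 MB) → memory block 11 (remaining 38 MB)
11 memory blocks × 128 MB = 1408 MB; used 1082 MB; unused 326 MB.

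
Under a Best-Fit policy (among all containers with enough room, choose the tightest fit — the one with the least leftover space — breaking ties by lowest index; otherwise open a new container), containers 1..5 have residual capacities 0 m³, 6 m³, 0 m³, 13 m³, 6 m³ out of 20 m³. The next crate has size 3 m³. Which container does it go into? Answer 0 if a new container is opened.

Containers with room: container 2 (6 m³), container 4 (13 m³), container 5 (6 m³).
Tightest fit is container 2 with 6 m³ free.

2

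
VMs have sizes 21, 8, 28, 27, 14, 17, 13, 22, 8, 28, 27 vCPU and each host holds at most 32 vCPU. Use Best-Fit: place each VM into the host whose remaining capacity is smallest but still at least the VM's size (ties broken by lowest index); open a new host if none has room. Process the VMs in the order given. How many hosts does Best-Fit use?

8 hosts

host 1: place 21 vCPU, 11 vCPU left
host 1: place 8 vCPU, 3 vCPU left
host 2: place 28 vCPU, 4 vCPU left
host 3: place 27 vCPU, 5 vCPU left
host 4: place 14 vCPU, 18 vCPU left
host 4: place 17 vCPU, 1 vCPU left
host 5: place 13 vCPU, 19 vCPU left
host 6: place 22 vCPU, 10 vCPU left
host 6: place 8 vCPU, 2 vCPU left
host 7: place 28 vCPU, 4 vCPU left
host 8: place 27 vCPU, 5 vCPU left
Final hosts: [21,8] [28] [27] [14,17] [13] [22,8] [28] [27].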